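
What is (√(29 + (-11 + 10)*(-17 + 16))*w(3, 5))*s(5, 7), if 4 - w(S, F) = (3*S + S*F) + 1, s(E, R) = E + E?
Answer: -210*√30 ≈ -1150.2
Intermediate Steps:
s(E, R) = 2*E
w(S, F) = 3 - 3*S - F*S (w(S, F) = 4 - ((3*S + S*F) + 1) = 4 - ((3*S + F*S) + 1) = 4 - (1 + 3*S + F*S) = 4 + (-1 - 3*S - F*S) = 3 - 3*S - F*S)
(√(29 + (-11 + 10)*(-17 + 16))*w(3, 5))*s(5, 7) = (√(29 + (-11 + 10)*(-17 + 16))*(3 - 3*3 - 1*5*3))*(2*5) = (√(29 - 1*(-1))*(3 - 9 - 15))*10 = (√(29 + 1)*(-21))*10 = (√30*(-21))*10 = -21*√30*10 = -210*√30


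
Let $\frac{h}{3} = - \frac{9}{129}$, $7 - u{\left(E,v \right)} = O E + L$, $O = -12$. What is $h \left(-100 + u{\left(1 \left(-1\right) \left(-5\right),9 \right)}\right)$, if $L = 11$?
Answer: $\frac{396}{43} \approx 9.2093$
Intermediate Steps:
$u{\left(E,v \right)} = -4 + 12 E$ ($u{\left(E,v \right)} = 7 - \left(- 12 E + 11\right) = 7 - \left(11 - 12 E\right) = 7 + \left(-11 + 12 E\right) = -4 + 12 E$)
$h = - \frac{9}{43}$ ($h = 3 \left(- \frac{9}{129}\right) = 3 \left(\left(-9\right) \frac{1}{129}\right) = 3 \left(- \frac{3}{43}\right) = - \frac{9}{43} \approx -0.2093$)
$h \left(-100 + u{\left(1 \left(-1\right) \left(-5\right),9 \right)}\right) = - \frac{9 \left(-100 - \left(4 - 12 \cdot 1 \left(-1\right) \left(-5\right)\right)\right)}{43} = - \frac{9 \left(-100 - \left(4 - 12 \left(\left(-1\right) \left(-5\right)\right)\right)\right)}{43} = - \frac{9 \left(-100 + \left(-4 + 12 \cdot 5\right)\right)}{43} = - \frac{9 \left(-100 + \left(-4 + 60\right)\right)}{43} = - \frac{9 \left(-100 + 56\right)}{43} = \left(- \frac{9}{43}\right) \left(-44\right) = \frac{396}{43}$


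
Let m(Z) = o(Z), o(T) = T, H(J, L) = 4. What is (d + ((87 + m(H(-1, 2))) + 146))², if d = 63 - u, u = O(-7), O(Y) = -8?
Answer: 94864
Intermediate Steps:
u = -8
m(Z) = Z
d = 71 (d = 63 - 1*(-8) = 63 + 8 = 71)
(d + ((87 + m(H(-1, 2))) + 146))² = (71 + ((87 + 4) + 146))² = (71 + (91 + 146))² = (71 + 237)² = 308² = 94864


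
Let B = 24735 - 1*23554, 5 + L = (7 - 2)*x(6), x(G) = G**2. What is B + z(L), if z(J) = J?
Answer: 1356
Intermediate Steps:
L = 175 (L = -5 + (7 - 2)*6**2 = -5 + 5*36 = -5 + 180 = 175)
B = 1181 (B = 24735 - 23554 = 1181)
B + z(L) = 1181 + 175 = 1356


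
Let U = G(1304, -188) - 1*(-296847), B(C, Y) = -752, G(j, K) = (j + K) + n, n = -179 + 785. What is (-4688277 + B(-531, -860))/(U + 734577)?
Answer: -4689029/1033146 ≈ -4.5386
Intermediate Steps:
n = 606
G(j, K) = 606 + K + j (G(j, K) = (j + K) + 606 = (K + j) + 606 = 606 + K + j)
U = 298569 (U = (606 - 188 + 1304) - 1*(-296847) = 1722 + 296847 = 298569)
(-4688277 + B(-531, -860))/(U + 734577) = (-4688277 - 752)/(298569 + 734577) = -4689029/1033146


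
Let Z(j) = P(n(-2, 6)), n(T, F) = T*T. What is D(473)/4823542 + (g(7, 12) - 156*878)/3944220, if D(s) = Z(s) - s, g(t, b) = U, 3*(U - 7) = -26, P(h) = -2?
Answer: -993828666589/28537666240860 ≈ -0.034825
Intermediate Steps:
n(T, F) = T²
U = -5/3 (U = 7 + (⅓)*(-26) = 7 - 26/3 = -5/3 ≈ -1.6667)
g(t, b) = -5/3
Z(j) = -2
D(s) = -2 - s
D(473)/4823542 + (g(7, 12) - 156*878)/3944220 = (-2 - 1*473)/4823542 + (-5/3 - 156*878)/3944220 = (-2 - 473)*(1/4823542) + (-5/3 - 136968)*(1/3944220) = -475*1/4823542 - 410909/3*1/3944220 = -475/4823542 - 410909/11832660 = -993828666589/28537666240860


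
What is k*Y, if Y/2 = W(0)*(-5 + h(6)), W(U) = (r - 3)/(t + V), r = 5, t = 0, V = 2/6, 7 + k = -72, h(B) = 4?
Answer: 948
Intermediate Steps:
k = -79 (k = -7 - 72 = -79)
V = 1/3 (V = 2*(1/6) = 1/3 ≈ 0.33333)
W(U) = 6 (W(U) = (5 - 3)/(0 + 1/3) = 2/(1/3) = 2*3 = 6)
Y = -12 (Y = 2*(6*(-5 + 4)) = 2*(6*(-1)) = 2*(-6) = -12)
k*Y = -79*(-12) = 948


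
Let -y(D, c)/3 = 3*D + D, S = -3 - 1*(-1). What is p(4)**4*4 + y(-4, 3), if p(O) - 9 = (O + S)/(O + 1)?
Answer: 19548724/625 ≈ 31278.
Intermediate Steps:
S = -2 (S = -3 + 1 = -2)
p(O) = 9 + (-2 + O)/(1 + O) (p(O) = 9 + (O - 2)/(O + 1) = 9 + (-2 + O)/(1 + O))
y(D, c) = -12*D (y(D, c) = -3*(3*D + D) = -12*D)
p(4)**4*4 + y(-4, 3) = ((7 + 10*4)/(1 + 4))**4*4 - 12*(-4) = ((7 + 40)/5)**4*4 + 48 = ((1/5)*47)**4*4 + 48 = (47/5)**4*4 + 48 = (4879681/625)*4 + 48 = 19518724/625 + 48 = 19548724/625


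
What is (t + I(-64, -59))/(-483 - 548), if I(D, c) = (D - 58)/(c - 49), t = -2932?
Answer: 158267/55674 ≈ 2.8427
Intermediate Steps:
I(D, c) = (-58 + D)/(-49 + c)
(t + I(-64, -59))/(-483 - 548) = (-2932 + (-58 - 64)/(-49 - 59))/(-483 - 548) = (-2932 - 122/(-108))/(-1031) = (-2932 - 1/108*(-122))*(-1/1031) = (-2932 + 61/54)*(-1/1031) = -158267/54*(-1/1031) = 158267/55674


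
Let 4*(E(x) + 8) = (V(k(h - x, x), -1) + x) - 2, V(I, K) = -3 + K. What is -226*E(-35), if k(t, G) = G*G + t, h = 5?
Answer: 8249/2 ≈ 4124.5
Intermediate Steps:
k(t, G) = t + G² (k(t, G) = G² + t = t + G²)
E(x) = -19/2 + x/4 (E(x) = -8 + (((-3 - 1) + x) - 2)/4 = -8 + ((-4 + x) - 2)/4 = -8 + (-6 + x)/4 = -8 + (-3/2 + x/4) = -19/2 + x/4)
-226*E(-35) = -226*(-19/2 + (¼)*(-35)) = -226*(-19/2 - 35/4) = -226*(-73/4) = 8249/2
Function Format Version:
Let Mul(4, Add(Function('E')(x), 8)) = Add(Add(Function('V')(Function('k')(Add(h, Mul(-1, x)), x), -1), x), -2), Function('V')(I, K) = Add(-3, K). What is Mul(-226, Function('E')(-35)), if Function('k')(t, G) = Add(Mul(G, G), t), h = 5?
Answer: Rational(8249, 2) ≈ 4124.5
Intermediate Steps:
Function('k')(t, G) = Add(t, Pow(G, 2)) (Function('k')(t, G) = Add(Pow(G, 2), t) = Add(t, Pow(G, 2)))
Function('E')(x) = Add(Rational(-19, 2), Mul(Rational(1, 4), x)) (Function('E')(x) = Add(-8, Mul(Rational(1, 4), Add(Add(Add(-3, -1), x), -2))) = Add(-8, Mul(Rational(1, 4), Add(Add(-4, x), -2))) = Add(-8, Mul(Rational(1, 4), Add(-6, x))) = Add(-8, Add(Rational(-3, 2), Mul(Rational(1, 4), x))) = Add(Rational(-19, 2), Mul(Rational(1, 4), x)))
Mul(-226, Function('E')(-35)) = Mul(-226, Add(Rational(-19, 2), Mul(Rational(1, 4), -35))) = Mul(-226, Add(Rational(-19, 2), Rational(-35, 4))) = Mul(-226, Rational(-73, 4)) = Rational(8249, 2)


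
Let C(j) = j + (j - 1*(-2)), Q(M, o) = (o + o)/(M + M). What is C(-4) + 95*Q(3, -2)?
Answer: -208/3 ≈ -69.333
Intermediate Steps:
Q(M, o) = o/M (Q(M, o) = (2*o)/((2*M)) = (2*o)*(1/(2*M)) = o/M)
C(j) = 2 + 2*j (C(j) = j + (j + 2) = j + (2 + j) = 2 + 2*j)
C(-4) + 95*Q(3, -2) = (2 + 2*(-4)) + 95*(-2/3) = (2 - 8) + 95*(-2*⅓) = -6 + 95*(-⅔) = -6 - 190/3 = -208/3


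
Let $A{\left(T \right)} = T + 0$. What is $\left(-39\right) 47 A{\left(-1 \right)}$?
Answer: $1833$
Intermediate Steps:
$A{\left(T \right)} = T$
$\left(-39\right) 47 A{\left(-1 \right)} = \left(-39\right) 47 \left(-1\right) = \left(-1833\right) \left(-1\right) = 1833$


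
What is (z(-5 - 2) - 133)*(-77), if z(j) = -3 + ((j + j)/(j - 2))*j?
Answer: 101794/9 ≈ 11310.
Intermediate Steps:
z(j) = -3 + 2*j**2/(-2 + j) (z(j) = -3 + ((2*j)/(-2 + j))*j = -3 + (2*j/(-2 + j))*j = -3 + 2*j**2/(-2 + j))
(z(-5 - 2) - 133)*(-77) = ((6 - 3*(-5 - 2) + 2*(-5 - 2)**2)/(-2 + (-5 - 2)) - 133)*(-77) = ((6 - 3*(-7) + 2*(-7)**2)/(-2 - 7) - 133)*(-77) = ((6 + 21 + 2*49)/(-9) - 133)*(-77) = (-(6 + 21 + 98)/9 - 133)*(-77) = (-1/9*125 - 133)*(-77) = (-125/9 - 133)*(-77) = -1322/9*(-77) = 101794/9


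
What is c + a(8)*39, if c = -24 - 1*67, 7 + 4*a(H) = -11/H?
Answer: -5525/32 ≈ -172.66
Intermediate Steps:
a(H) = -7/4 - 11/(4*H) (a(H) = -7/4 + (-11/H)/4 = -7/4 - 11/(4*H))
c = -91 (c = -24 - 67 = -91)
c + a(8)*39 = -91 + ((1/4)*(-11 - 7*8)/8)*39 = -91 + ((1/4)*(1/8)*(-11 - 56))*39 = -91 + ((1/4)*(1/8)*(-67))*39 = -91 - 67/32*39 = -91 - 2613/32 = -5525/32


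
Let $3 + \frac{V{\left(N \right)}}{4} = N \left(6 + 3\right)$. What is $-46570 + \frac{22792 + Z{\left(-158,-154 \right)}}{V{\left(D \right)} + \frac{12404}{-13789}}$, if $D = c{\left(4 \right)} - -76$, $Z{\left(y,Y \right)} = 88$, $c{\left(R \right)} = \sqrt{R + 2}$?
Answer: $- \frac{2049344729066080210}{44013633843029} - \frac{4894114050540 \sqrt{6}}{44013633843029} \approx -46562.0$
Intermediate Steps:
$c{\left(R \right)} = \sqrt{2 + R}$
$D = 76 + \sqrt{6}$ ($D = \sqrt{2 + 4} - -76 = \sqrt{6} + 76 = 76 + \sqrt{6} \approx 78.449$)
$V{\left(N \right)} = -12 + 36 N$ ($V{\left(N \right)} = -12 + 4 N \left(6 + 3\right) = -12 + 4 N 9 = -12 + 4 \cdot 9 N = -12 + 36 N$)
$-46570 + \frac{22792 + Z{\left(-158,-154 \right)}}{V{\left(D \right)} + \frac{12404}{-13789}} = -46570 + \frac{22792 + 88}{\left(-12 + 36 \left(76 + \sqrt{6}\right)\right) + \frac{12404}{-13789}} = -46570 + \frac{22880}{\left(-12 + \left(2736 + 36 \sqrt{6}\right)\right) + 12404 \left(- \frac{1}{13789}\right)} = -46570 + \frac{22880}{\left(2724 + 36 \sqrt{6}\right) - \frac{12404}{13789}} = -46570 + \frac{22880}{\frac{37548832}{13789} + 36 \sqrt{6}}$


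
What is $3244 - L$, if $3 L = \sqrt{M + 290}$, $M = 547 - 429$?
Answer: $3244 - \frac{2 \sqrt{102}}{3} \approx 3237.3$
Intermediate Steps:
$M = 118$ ($M = 547 - 429 = 118$)
$L = \frac{2 \sqrt{102}}{3}$ ($L = \frac{\sqrt{118 + 290}}{3} = \frac{\sqrt{408}}{3} = \frac{2 \sqrt{102}}{3} \approx 6.733$)
$3244 - L = 3244 - \frac{2 \sqrt{102}}{3}$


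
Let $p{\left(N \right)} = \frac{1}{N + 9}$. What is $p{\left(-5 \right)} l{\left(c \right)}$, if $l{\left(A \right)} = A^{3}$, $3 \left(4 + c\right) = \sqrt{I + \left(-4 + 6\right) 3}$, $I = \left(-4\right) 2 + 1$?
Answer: $- \frac{47}{3} + \frac{431 i}{108} \approx -15.667 + 3.9907 i$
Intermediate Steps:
$p{\left(N \right)} = \frac{1}{9 + N}$
$I = -7$ ($I = -8 + 1 = -7$)
$c = -4 + \frac{i}{3}$ ($c = -4 + \frac{\sqrt{-7 + \left(-4 + 6\right) 3}}{3} = -4 + \frac{\sqrt{-7 + 2 \cdot 3}}{3} = -4 + \frac{\sqrt{-7 + 6}}{3} = -4 + \frac{\sqrt{-1}}{3} = -4 + \frac{i}{3} \approx -4.0 + 0.33333 i$)
$p{\left(-5 \right)} l{\left(c \right)} = \frac{\left(-4 + \frac{i}{3}\right)^{3}}{9 - 5} = \frac{\left(-4 + \frac{i}{3}\right)^{3}}{4}$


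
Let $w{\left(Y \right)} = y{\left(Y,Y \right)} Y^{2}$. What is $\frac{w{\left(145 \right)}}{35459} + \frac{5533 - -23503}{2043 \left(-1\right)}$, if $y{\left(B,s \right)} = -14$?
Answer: $- \frac{1630944574}{72442737} \approx -22.514$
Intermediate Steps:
$w{\left(Y \right)} = - 14 Y^{2}$
$\frac{w{\left(145 \right)}}{35459} + \frac{5533 - -23503}{2043 \left(-1\right)} = \frac{\left(-14\right) 145^{2}}{35459} + \frac{5533 - -23503}{2043 \left(-1\right)} = \left(-14\right) 21025 \cdot \frac{1}{35459} + \frac{5533 + 23503}{-2043} = \left(-294350\right) \frac{1}{35459} + 29036 \left(- \frac{1}{2043}\right) = - \frac{294350}{35459} - \frac{29036}{2043} = - \frac{1630944574}{72442737}$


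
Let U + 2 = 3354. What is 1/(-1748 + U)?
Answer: 1/1604 ≈ 0.00062344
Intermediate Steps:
U = 3352 (U = -2 + 3354 = 3352)
1/(-1748 + U) = 1/(-1748 + 3352) = 1/1604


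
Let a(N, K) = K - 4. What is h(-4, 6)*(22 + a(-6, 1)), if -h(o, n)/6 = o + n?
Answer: -228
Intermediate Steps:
h(o, n) = -6*n - 6*o (h(o, n) = -6*(o + n) = -6*(n + o) = -6*n - 6*o)
a(N, K) = -4 + K
h(-4, 6)*(22 + a(-6, 1)) = (-6*6 - 6*(-4))*(22 + (-4 + 1)) = (-36 + 24)*(22 - 3) = -12*19 = -228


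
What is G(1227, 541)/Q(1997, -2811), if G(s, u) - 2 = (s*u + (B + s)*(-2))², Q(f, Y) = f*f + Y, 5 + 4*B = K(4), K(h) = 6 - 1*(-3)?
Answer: 437385145203/3985198 ≈ 1.0975e+5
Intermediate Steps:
K(h) = 9 (K(h) = 6 + 3 = 9)
B = 1 (B = -5/4 + (¼)*9 = -5/4 + 9/4 = 1)
Q(f, Y) = Y + f² (Q(f, Y) = f² + Y = Y + f²)
G(s, u) = 2 + (-2 - 2*s + s*u)² (G(s, u) = 2 + (s*u + (1 + s)*(-2))² = 2 + (s*u + (-2 - 2*s))² = 2 + (-2 - 2*s + s*u)²)
G(1227, 541)/Q(1997, -2811) = (2 + (2 + 2*1227 - 1*1227*541)²)/(-2811 + 1997²) = (2 + (2 + 2454 - 663807)²)/(-2811 + 3988009) = (2 + (-661351)²)/3985198 = (2 + 437385145201)*(1/3985198) = 437385145203*(1/3985198) = 437385145203/3985198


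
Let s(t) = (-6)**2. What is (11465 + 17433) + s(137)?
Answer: 28934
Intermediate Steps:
s(t) = 36
(11465 + 17433) + s(137) = (11465 + 17433) + 36 = 28898 + 36 = 28934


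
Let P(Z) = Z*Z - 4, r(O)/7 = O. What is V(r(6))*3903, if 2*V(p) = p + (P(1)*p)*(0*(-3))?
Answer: 81963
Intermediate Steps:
r(O) = 7*O
P(Z) = -4 + Z² (P(Z) = Z² - 4 = -4 + Z²)
V(p) = p/2 (V(p) = (p + ((-4 + 1²)*p)*(0*(-3)))/2 = (p + ((-4 + 1)*p)*0)/2 = (p - 3*p*0)/2 = (p + 0)/2 = p/2)
V(r(6))*3903 = ((7*6)/2)*3903 = ((½)*42)*3903 = 21*3903 = 81963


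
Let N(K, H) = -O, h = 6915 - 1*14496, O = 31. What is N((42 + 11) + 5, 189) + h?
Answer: -7612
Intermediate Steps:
h = -7581 (h = 6915 - 14496 = -7581)
N(K, H) = -31 (N(K, H) = -1*31 = -31)
N((42 + 11) + 5, 189) + h = -31 - 7581 = -7612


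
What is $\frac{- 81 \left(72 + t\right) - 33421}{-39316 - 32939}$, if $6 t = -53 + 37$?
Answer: $\frac{39037}{72255} \approx 0.54027$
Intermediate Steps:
$t = - \frac{8}{3}$ ($t = \frac{-53 + 37}{6} = \frac{1}{6} \left(-16\right) = - \frac{8}{3} \approx -2.6667$)
$\frac{- 81 \left(72 + t\right) - 33421}{-39316 - 32939} = \frac{- 81 \left(72 - \frac{8}{3}\right) - 33421}{-39316 - 32939} = \frac{\left(-81\right) \frac{208}{3} - 33421}{-72255} = \left(-5616 - 33421\right) \left(- \frac{1}{72255}\right) = \left(-39037\right) \left(- \frac{1}{72255}\right) = \frac{39037}{72255}$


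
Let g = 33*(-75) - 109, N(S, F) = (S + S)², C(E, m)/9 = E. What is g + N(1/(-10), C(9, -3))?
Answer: -64599/25 ≈ -2584.0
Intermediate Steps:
C(E, m) = 9*E
N(S, F) = 4*S² (N(S, F) = (2*S)² = 4*S²)
g = -2584 (g = -2475 - 109 = -2584)
g + N(1/(-10), C(9, -3)) = -2584 + 4*(1/(-10))² = -2584 + 4*(-⅒)² = -2584 + 4*(1/100) = -2584 + 1/25 = -64599/25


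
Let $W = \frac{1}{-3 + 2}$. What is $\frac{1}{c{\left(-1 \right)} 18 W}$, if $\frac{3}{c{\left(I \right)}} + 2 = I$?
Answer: $\frac{1}{18} \approx 0.055556$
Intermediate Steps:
$c{\left(I \right)} = \frac{3}{-2 + I}$
$W = -1$ ($W = \frac{1}{-1} = -1$)
$\frac{1}{c{\left(-1 \right)} 18 W} = \frac{1}{\frac{3}{-2 - 1} \cdot 18 \left(-1\right)} = \frac{1}{\frac{3}{-3} \cdot 18 \left(-1\right)} = \frac{1}{3 \left(- \frac{1}{3}\right) 18 \left(-1\right)} = \frac{1}{\left(-1\right) 18 \left(-1\right)} = \frac{1}{\left(-18\right) \left(-1\right)} = \frac{1}{18}$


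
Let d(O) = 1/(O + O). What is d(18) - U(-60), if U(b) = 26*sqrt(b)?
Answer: 1/36 - 52*I*sqrt(15) ≈ 0.027778 - 201.4*I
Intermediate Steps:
d(O) = 1/(2*O)
d(18) - U(-60) = (1/2)/18 - 26*sqrt(-60) = (1/2)*(1/18) - 26*2*I*sqrt(15) = 1/36 - 52*I*sqrt(15)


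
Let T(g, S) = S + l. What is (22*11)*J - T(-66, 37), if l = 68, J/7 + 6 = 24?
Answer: 30387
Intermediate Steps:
J = 126 (J = -42 + 7*24 = -42 + 168 = 126)
T(g, S) = 68 + S (T(g, S) = S + 68 = 68 + S)
(22*11)*J - T(-66, 37) = (22*11)*126 - (68 + 37) = 242*126 - 1*105 = 30492 - 105 = 30387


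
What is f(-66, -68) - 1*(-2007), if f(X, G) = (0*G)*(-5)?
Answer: 2007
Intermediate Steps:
f(X, G) = 0 (f(X, G) = 0*(-5) = 0)
f(-66, -68) - 1*(-2007) = 0 - 1*(-2007) = 0 + 2007 = 2007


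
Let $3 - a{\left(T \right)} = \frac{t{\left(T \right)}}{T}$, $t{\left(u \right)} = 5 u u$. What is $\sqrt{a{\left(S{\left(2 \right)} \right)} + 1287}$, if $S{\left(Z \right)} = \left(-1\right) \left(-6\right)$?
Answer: $6 \sqrt{35} \approx 35.496$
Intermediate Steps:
$t{\left(u \right)} = 5 u^{2}$
$S{\left(Z \right)} = 6$
$a{\left(T \right)} = 3 - 5 T$ ($a{\left(T \right)} = 3 - \frac{5 T^{2}}{T} = 3 - 5 T$)
$\sqrt{a{\left(S{\left(2 \right)} \right)} + 1287} = \sqrt{\left(3 - 30\right) + 1287} = \sqrt{-27 + 1287} = \sqrt{1260} = 6 \sqrt{35}$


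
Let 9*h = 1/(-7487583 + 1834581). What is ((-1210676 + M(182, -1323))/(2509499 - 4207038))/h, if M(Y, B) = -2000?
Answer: -61697338680168/1697539 ≈ -3.6345e+7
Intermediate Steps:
h = -1/50877018 (h = 1/(9*(-7487583 + 1834581)) = (1/9)/(-5653002) = (1/9)*(-1/5653002) = -1/50877018 ≈ -1.9655e-8)
((-1210676 + M(182, -1323))/(2509499 - 4207038))/h = ((-1210676 - 2000)/(2509499 - 4207038))/(-1/50877018) = -1212676/(-1697539)*(-50877018) = -1212676*(-1/1697539)*(-50877018) = (1212676/1697539)*(-50877018) = -61697338680168/1697539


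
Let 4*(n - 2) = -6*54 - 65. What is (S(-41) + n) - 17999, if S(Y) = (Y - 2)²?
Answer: -64981/4 ≈ -16245.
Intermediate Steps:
n = -381/4 (n = 2 + (-6*54 - 65)/4 = 2 + (-324 - 65)/4 = 2 + (¼)*(-389) = 2 - 389/4 = -381/4 ≈ -95.250)
S(Y) = (-2 + Y)²
(S(-41) + n) - 17999 = ((-2 - 41)² - 381/4) - 17999 = ((-43)² - 381/4) - 17999 = (1849 - 381/4) - 17999 = 7015/4 - 17999 = -64981/4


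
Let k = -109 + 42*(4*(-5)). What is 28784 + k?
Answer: 27835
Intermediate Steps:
k = -949 (k = -109 + 42*(-20) = -109 - 840 = -949)
28784 + k = 28784 - 949 = 27835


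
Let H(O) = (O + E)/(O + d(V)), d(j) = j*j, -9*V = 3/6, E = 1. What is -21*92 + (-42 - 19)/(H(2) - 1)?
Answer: -663625/323 ≈ -2054.6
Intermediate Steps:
V = -1/18 (V = -1/(3*6) = -1/9*1/2 = -1/18 ≈ -0.055556)
d(j) = j**2
H(O) = (1 + O)/(1/324 + O) (H(O) = (O + 1)/(O + (-1/18)**2) = (1 + O)/(O + 1/324) = (1 + O)/(1/324 + O))
-21*92 + (-42 - 19)/(H(2) - 1) = -21*92 + (-42 - 19)/(324*(1 + 2)/(1 + 324*2) - 1) = -1932 - 61/(324*3/(1 + 648) - 1) = -1932 - 61/(324*3/649 - 1) = -1932 - 61/(324*(1/649)*3 - 1) = -1932 - 61/(972/649 - 1) = -1932 - 61/323/649 = -1932 - 61*649/323 = -1932 - 39589/323 = -663625/323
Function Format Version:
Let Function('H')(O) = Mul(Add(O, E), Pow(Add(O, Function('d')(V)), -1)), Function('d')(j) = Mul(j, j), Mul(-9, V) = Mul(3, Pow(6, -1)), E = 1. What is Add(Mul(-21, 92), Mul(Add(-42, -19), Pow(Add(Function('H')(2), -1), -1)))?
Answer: Rational(-663625, 323) ≈ -2054.6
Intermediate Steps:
V = Rational(-1, 18) (V = Mul(Rational(-1, 9), Mul(3, Pow(6, -1))) = Mul(Rational(-1, 9), Mul(3, Rational(1, 6))) = Mul(Rational(-1, 9), Rational(1, 2)) = Rational(-1, 18) ≈ -0.055556)
Function('d')(j) = Pow(j, 2)
Function('H')(O) = Mul(Pow(Add(Rational(1, 324), O), -1), Add(1, O)) (Function('H')(O) = Mul(Add(O, 1), Pow(Add(O, Pow(Rational(-1, 18), 2)), -1)) = Mul(Add(1, O), Pow(Add(O, Rational(1, 324)), -1)) = Mul(Add(1, O), Pow(Add(Rational(1, 324), O), -1)) = Mul(Pow(Add(Rational(1, 324), O), -1), Add(1, O)))
Add(Mul(-21, 92), Mul(Add(-42, -19), Pow(Add(Function('H')(2), -1), -1))) = Add(Mul(-21, 92), Mul(Add(-42, -19), Pow(Add(Mul(324, Pow(Add(1, Mul(324, 2)), -1), Add(1, 2)), -1), -1))) = Add(-1932, Mul(-61, Pow(Add(Mul(324, Pow(Add(1, 648), -1), 3), -1), -1))) = Add(-1932, Mul(-61, Pow(Add(Mul(324, Pow(649, -1), 3), -1), -1))) = Add(-1932, Mul(-61, Pow(Add(Mul(324, Rational(1, 649), 3), -1), -1))) = Add(-1932, Mul(-61, Pow(Add(Rational(972, 649), -1), -1))) = Add(-1932, Mul(-61, Pow(Rational(323, 649), -1))) = Add(-1932, Mul(-61, Rational(649, 323))) = Add(-1932, Rational(-39589, 323)) = Rational(-663625, 323)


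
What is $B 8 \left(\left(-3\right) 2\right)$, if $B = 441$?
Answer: $-21168$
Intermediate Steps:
$B 8 \left(\left(-3\right) 2\right) = 441 \cdot 8 \left(\left(-3\right) 2\right) = 441 \cdot 8 \left(-6\right) = 441 \left(-48\right) = -21168$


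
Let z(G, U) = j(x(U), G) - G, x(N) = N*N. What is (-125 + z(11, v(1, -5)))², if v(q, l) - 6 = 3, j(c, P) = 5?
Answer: 17161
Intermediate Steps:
x(N) = N²
v(q, l) = 9 (v(q, l) = 6 + 3 = 9)
z(G, U) = 5 - G
(-125 + z(11, v(1, -5)))² = (-125 + (5 - 1*11))² = (-125 + (5 - 11))² = (-125 - 6)² = (-131)² = 17161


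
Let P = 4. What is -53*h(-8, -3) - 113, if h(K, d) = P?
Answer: -325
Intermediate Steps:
h(K, d) = 4
-53*h(-8, -3) - 113 = -53*4 - 113 = -212 - 113 = -325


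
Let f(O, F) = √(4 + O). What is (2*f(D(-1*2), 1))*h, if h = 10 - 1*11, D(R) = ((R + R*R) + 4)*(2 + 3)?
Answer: -2*√34 ≈ -11.662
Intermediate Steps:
D(R) = 20 + 5*R + 5*R² (D(R) = ((R + R²) + 4)*5 = (4 + R + R²)*5 = 20 + 5*R + 5*R²)
h = -1 (h = 10 - 11 = -1)
(2*f(D(-1*2), 1))*h = (2*√(4 + (20 + 5*(-1*2) + 5*(-1*2)²)))*(-1) = (2*√(4 + (20 + 5*(-2) + 5*(-2)²)))*(-1) = (2*√(4 + (20 - 10 + 5*4)))*(-1) = (2*√(4 + (20 - 10 + 20)))*(-1) = (2*√(4 + 30))*(-1) = (2*√34)*(-1) = -2*√34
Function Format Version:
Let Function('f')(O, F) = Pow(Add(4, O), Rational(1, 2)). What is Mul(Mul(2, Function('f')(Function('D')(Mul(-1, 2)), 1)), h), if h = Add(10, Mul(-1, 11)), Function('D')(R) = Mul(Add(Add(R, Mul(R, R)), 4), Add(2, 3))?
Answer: Mul(-2, Pow(34, Rational(1, 2))) ≈ -11.662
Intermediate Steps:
Function('D')(R) = Add(20, Mul(5, R), Mul(5, Pow(R, 2))) (Function('D')(R) = Mul(Add(Add(R, Pow(R, 2)), 4), 5) = Mul(Add(4, R, Pow(R, 2)), 5) = Add(20, Mul(5, R), Mul(5, Pow(R, 2))))
h = -1 (h = Add(10, -11) = -1)
Mul(Mul(2, Function('f')(Function('D')(Mul(-1, 2)), 1)), h) = Mul(Mul(2, Pow(Add(4, Add(20, Mul(5, Mul(-1, 2)), Mul(5, Pow(Mul(-1, 2), 2)))), Rational(1, 2))), -1) = Mul(Mul(2, Pow(Add(4, Add(20, Mul(5, -2), Mul(5, Pow(-2, 2)))), Rational(1, 2))), -1) = Mul(Mul(2, Pow(Add(4, Add(20, -10, Mul(5, 4))), Rational(1, 2))), -1) = Mul(Mul(2, Pow(Add(4, Add(20, -10, 20)), Rational(1, 2))), -1) = Mul(Mul(2, Pow(Add(4, 30), Rational(1, 2))), -1) = Mul(Mul(2, Pow(34, Rational(1, 2))), -1) = Mul(-2, Pow(34, Rational(1, 2)))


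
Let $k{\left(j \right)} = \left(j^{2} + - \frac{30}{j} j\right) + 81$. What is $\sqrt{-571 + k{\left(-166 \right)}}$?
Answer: $6 \sqrt{751} \approx 164.43$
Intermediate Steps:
$k{\left(j \right)} = 51 + j^{2}$ ($k{\left(j \right)} = \left(j^{2} - 30\right) + 81 = \left(-30 + j^{2}\right) + 81 = 51 + j^{2}$)
$\sqrt{-571 + k{\left(-166 \right)}} = \sqrt{-571 + \left(51 + \left(-166\right)^{2}\right)} = \sqrt{-571 + \left(51 + 27556\right)} = \sqrt{-571 + 27607} = \sqrt{27036} = 6 \sqrt{751}$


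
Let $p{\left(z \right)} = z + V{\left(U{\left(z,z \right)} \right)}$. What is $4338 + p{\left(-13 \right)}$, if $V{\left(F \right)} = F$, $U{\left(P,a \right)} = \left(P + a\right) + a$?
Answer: $4286$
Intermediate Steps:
$U{\left(P,a \right)} = P + 2 a$
$p{\left(z \right)} = 4 z$ ($p{\left(z \right)} = z + \left(z + 2 z\right) = z + 3 z = 4 z$)
$4338 + p{\left(-13 \right)} = 4338 + 4 \left(-13\right) = 4338 - 52 = 4286$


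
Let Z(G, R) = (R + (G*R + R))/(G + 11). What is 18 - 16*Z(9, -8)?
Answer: 442/5 ≈ 88.400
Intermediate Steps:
Z(G, R) = (2*R + G*R)/(11 + G) (Z(G, R) = (R + (R + G*R))/(11 + G) = (2*R + G*R)/(11 + G))
18 - 16*Z(9, -8) = 18 - (-128)*(2 + 9)/(11 + 9) = 18 - (-128)*11/20 = 18 - 16*(-22/5) = 18 + 352/5 = 442/5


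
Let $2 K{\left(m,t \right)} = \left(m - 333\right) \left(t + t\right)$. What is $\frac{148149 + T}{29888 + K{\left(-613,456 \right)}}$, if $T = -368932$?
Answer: $\frac{220783}{401488} \approx 0.54991$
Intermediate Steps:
$K{\left(m,t \right)} = t \left(-333 + m\right)$ ($K{\left(m,t \right)} = \frac{\left(m - 333\right) \left(t + t\right)}{2} = \frac{\left(-333 + m\right) 2 t}{2} = \frac{2 t \left(-333 + m\right)}{2} = t \left(-333 + m\right)$)
$\frac{148149 + T}{29888 + K{\left(-613,456 \right)}} = \frac{148149 - 368932}{29888 + 456 \left(-333 - 613\right)} = - \frac{220783}{29888 + 456 \left(-946\right)} = - \frac{220783}{29888 - 431376} = - \frac{220783}{-401488} = \left(-220783\right) \left(- \frac{1}{401488}\right) = \frac{220783}{401488}$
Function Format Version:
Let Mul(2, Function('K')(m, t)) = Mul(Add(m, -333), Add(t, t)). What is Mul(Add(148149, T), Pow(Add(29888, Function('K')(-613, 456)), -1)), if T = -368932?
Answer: Rational(220783, 401488) ≈ 0.54991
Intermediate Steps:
Function('K')(m, t) = Mul(t, Add(-333, m)) (Function('K')(m, t) = Mul(Rational(1, 2), Mul(Add(m, -333), Add(t, t))) = Mul(Rational(1, 2), Mul(Add(-333, m), Mul(2, t))) = Mul(Rational(1, 2), Mul(2, t, Add(-333, m))) = Mul(t, Add(-333, m)))
Mul(Add(148149, T), Pow(Add(29888, Function('K')(-613, 456)), -1)) = Mul(Add(148149, -368932), Pow(Add(29888, Mul(456, Add(-333, -613))), -1)) = Mul(-220783, Pow(Add(29888, Mul(456, -946)), -1)) = Mul(-220783, Pow(Add(29888, -431376), -1)) = Mul(-220783, Pow(-401488, -1)) = Mul(-220783, Rational(-1, 401488)) = Rational(220783, 401488)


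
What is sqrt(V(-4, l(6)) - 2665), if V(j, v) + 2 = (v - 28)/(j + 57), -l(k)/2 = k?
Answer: I*sqrt(7493723)/53 ≈ 51.65*I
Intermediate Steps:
l(k) = -2*k
V(j, v) = -2 + (-28 + v)/(57 + j) (V(j, v) = -2 + (v - 28)/(j + 57) = -2 + (-28 + v)/(57 + j))
sqrt(V(-4, l(6)) - 2665) = sqrt((-142 - 2*6 - 2*(-4))/(57 - 4) - 2665) = sqrt((-142 - 12 + 8)/53 - 2665) = sqrt((1/53)*(-146) - 2665) = sqrt(-146/53 - 2665) = sqrt(-141391/53) = I*sqrt(7493723)/53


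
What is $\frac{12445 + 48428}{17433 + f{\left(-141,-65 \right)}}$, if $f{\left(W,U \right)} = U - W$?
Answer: $\frac{60873}{17509} \approx 3.4767$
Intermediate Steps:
$\frac{12445 + 48428}{17433 + f{\left(-141,-65 \right)}} = \frac{12445 + 48428}{17433 - -76} = \frac{60873}{17433 + \left(-65 + 141\right)} = \frac{60873}{17433 + 76} = \frac{60873}{17509}$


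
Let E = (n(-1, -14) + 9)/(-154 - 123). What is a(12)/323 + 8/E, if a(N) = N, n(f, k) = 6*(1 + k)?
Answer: 716596/22287 ≈ 32.153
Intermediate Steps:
n(f, k) = 6 + 6*k
E = 69/277 (E = ((6 + 6*(-14)) + 9)/(-154 - 123) = ((6 - 84) + 9)/(-277) = (-78 + 9)*(-1/277) = -69*(-1/277) = 69/277 ≈ 0.24910)
a(12)/323 + 8/E = 12/323 + 8/(69/277) = 12*(1/323) + 8*(277/69) = 12/323 + 2216/69 = 716596/22287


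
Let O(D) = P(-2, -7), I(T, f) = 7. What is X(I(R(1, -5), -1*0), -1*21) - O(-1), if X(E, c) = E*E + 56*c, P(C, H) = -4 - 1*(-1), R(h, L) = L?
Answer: -1124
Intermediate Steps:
P(C, H) = -3 (P(C, H) = -4 + 1 = -3)
O(D) = -3
X(E, c) = E² + 56*c
X(I(R(1, -5), -1*0), -1*21) - O(-1) = (7² + 56*(-1*21)) - 1*(-3) = (49 + 56*(-21)) + 3 = (49 - 1176) + 3 = -1127 + 3 = -1124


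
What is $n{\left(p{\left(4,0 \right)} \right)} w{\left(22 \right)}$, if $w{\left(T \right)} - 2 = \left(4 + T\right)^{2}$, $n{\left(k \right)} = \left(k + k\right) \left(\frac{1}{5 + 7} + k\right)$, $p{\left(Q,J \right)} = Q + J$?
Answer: $22148$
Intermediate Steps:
$p{\left(Q,J \right)} = J + Q$
$n{\left(k \right)} = 2 k \left(\frac{1}{12} + k\right)$
$w{\left(T \right)} = 2 + \left(4 + T\right)^{2}$
$n{\left(p{\left(4,0 \right)} \right)} w{\left(22 \right)} = \frac{\left(0 + 4\right) \left(1 + 12 \left(0 + 4\right)\right)}{6} \left(2 + \left(4 + 22\right)^{2}\right) = \frac{1}{6} \cdot 4 \left(1 + 12 \cdot 4\right) \left(2 + 26^{2}\right) = \frac{1}{6} \cdot 4 \left(1 + 48\right) \left(2 + 676\right) = \frac{1}{6} \cdot 4 \cdot 49 \cdot 678 = \frac{98}{3} \cdot 678 = 22148$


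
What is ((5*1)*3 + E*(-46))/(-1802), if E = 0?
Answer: -15/1802 ≈ -0.0083241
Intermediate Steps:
((5*1)*3 + E*(-46))/(-1802) = ((5*1)*3 + 0*(-46))/(-1802) = (5*3 + 0)*(-1/1802) = (15 + 0)*(-1/1802) = 15*(-1/1802) = -15/1802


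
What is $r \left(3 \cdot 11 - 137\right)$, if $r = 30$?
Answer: $-3120$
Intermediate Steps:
$r \left(3 \cdot 11 - 137\right) = 30 \left(3 \cdot 11 - 137\right) = 30 \left(33 - 137\right) = 30 \left(-104\right) = -3120$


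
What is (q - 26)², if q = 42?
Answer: 256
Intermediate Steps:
(q - 26)² = (42 - 26)² = 16² = 256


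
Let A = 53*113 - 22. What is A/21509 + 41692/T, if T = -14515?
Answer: -810142223/312203135 ≈ -2.5949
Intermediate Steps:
A = 5967 (A = 5989 - 22 = 5967)
A/21509 + 41692/T = 5967/21509 + 41692/(-14515) = 5967*(1/21509) + 41692*(-1/14515) = 5967/21509 - 41692/14515 = -810142223/312203135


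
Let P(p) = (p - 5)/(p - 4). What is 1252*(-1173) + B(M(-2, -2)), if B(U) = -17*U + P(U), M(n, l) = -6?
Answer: -14684929/10 ≈ -1.4685e+6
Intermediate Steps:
P(p) = (-5 + p)/(-4 + p)
B(U) = -17*U + (-5 + U)/(-4 + U)
1252*(-1173) + B(M(-2, -2)) = 1252*(-1173) + (-5 - 6 - 17*(-6)*(-4 - 6))/(-4 - 6) = -1468596 + (-5 - 6 - 17*(-6)*(-10))/(-10) = -1468596 - (-5 - 6 - 1020)/10 = -1468596 - 1/10*(-1031) = -1468596 + 1031/10 = -14684929/10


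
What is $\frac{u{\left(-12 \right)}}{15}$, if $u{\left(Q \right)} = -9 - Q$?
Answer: $\frac{1}{5} \approx 0.2$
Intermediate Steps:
$\frac{u{\left(-12 \right)}}{15} = \frac{-9 - -12}{15} = \left(-9 + 12\right) \frac{1}{15} = 3 \cdot \frac{1}{15} = \frac{1}{5}$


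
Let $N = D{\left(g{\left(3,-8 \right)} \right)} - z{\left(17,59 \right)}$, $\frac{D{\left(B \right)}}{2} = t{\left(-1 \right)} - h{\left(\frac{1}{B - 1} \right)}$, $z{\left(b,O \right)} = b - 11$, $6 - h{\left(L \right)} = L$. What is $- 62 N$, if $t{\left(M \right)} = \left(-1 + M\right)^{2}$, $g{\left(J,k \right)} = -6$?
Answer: $\frac{4464}{7} \approx 637.71$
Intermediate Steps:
$h{\left(L \right)} = 6 - L$
$z{\left(b,O \right)} = -11 + b$
$D{\left(B \right)} = -4 + \frac{2}{-1 + B}$ ($D{\left(B \right)} = 2 \left(\left(-1 - 1\right)^{2} - \left(6 - \frac{1}{B - 1}\right)\right) = 2 \left(\left(-2\right)^{2} - \left(6 - \frac{1}{-1 + B}\right)\right) = 2 \left(4 - \left(6 - \frac{1}{-1 + B}\right)\right) = 2 \left(-2 + \frac{1}{-1 + B}\right) = -4 + \frac{2}{-1 + B}$)
$N = - \frac{72}{7}$ ($N = \frac{2 \left(3 - -12\right)}{-1 - 6} - \left(-11 + 17\right) = \frac{2 \left(3 + 12\right)}{-7} - 6 = 2 \left(- \frac{1}{7}\right) 15 - 6 = - \frac{30}{7} - 6 = - \frac{72}{7} \approx -10.286$)
$- 62 N = \left(-62\right) \left(- \frac{72}{7}\right) = \frac{4464}{7}$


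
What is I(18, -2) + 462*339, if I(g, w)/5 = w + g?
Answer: 156698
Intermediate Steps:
I(g, w) = 5*g + 5*w (I(g, w) = 5*(w + g) = 5*(g + w) = 5*g + 5*w)
I(18, -2) + 462*339 = (5*18 + 5*(-2)) + 462*339 = (90 - 10) + 156618 = 80 + 156618 = 156698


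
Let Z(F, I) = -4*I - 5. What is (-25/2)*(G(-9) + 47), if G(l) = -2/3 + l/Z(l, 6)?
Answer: -50725/87 ≈ -583.05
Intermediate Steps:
Z(F, I) = -5 - 4*I
G(l) = -⅔ - l/29 (G(l) = -2/3 + l/(-5 - 4*6) = -2*⅓ + l/(-5 - 24) = -⅔ + l/(-29) = -⅔ + l*(-1/29) = -⅔ - l/29)
(-25/2)*(G(-9) + 47) = (-25/2)*((-⅔ - 1/29*(-9)) + 47) = (-25*½)*((-⅔ + 9/29) + 47) = -25*(-31/87 + 47)/2 = -25/2*4058/87 = -50725/87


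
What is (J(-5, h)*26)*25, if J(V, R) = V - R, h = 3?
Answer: -5200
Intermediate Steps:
(J(-5, h)*26)*25 = ((-5 - 1*3)*26)*25 = ((-5 - 3)*26)*25 = -8*26*25 = -208*25 = -5200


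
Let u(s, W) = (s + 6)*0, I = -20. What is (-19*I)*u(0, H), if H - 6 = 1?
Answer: 0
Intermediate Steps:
H = 7 (H = 6 + 1 = 7)
u(s, W) = 0 (u(s, W) = (6 + s)*0 = 0)
(-19*I)*u(0, H) = -19*(-20)*0 = 380*0 = 0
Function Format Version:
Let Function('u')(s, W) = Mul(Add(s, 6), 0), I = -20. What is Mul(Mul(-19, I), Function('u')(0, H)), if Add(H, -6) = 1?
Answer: 0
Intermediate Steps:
H = 7 (H = Add(6, 1) = 7)
Function('u')(s, W) = 0 (Function('u')(s, W) = Mul(Add(6, s), 0) = 0)
Mul(Mul(-19, I), Function('u')(0, H)) = Mul(Mul(-19, -20), 0) = Mul(380, 0) = 0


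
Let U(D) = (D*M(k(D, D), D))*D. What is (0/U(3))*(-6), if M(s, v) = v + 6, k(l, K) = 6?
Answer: 0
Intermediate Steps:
M(s, v) = 6 + v
U(D) = D²*(6 + D) (U(D) = (D*(6 + D))*D = D²*(6 + D))
(0/U(3))*(-6) = (0/((3²*(6 + 3))))*(-6) = (0/((9*9)))*(-6) = (0/81)*(-6) = (0*(1/81))*(-6) = 0*(-6) = 0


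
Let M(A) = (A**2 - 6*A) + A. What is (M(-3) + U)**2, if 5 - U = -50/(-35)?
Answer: 37249/49 ≈ 760.18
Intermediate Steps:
M(A) = A**2 - 5*A
U = 25/7 (U = 5 - (-50)/(-35) = 5 - (-50)*(-1)/35 = 5 - 1*10/7 = 5 - 10/7 = 25/7 ≈ 3.5714)
(M(-3) + U)**2 = (-3*(-5 - 3) + 25/7)**2 = (-3*(-8) + 25/7)**2 = (24 + 25/7)**2 = (193/7)**2 = 37249/49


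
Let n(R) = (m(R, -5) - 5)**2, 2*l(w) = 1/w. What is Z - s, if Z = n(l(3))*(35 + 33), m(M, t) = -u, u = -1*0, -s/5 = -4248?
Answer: -19540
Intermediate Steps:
s = 21240 (s = -5*(-4248) = 21240)
u = 0
l(w) = 1/(2*w)
m(M, t) = 0 (m(M, t) = -1*0 = 0)
n(R) = 25 (n(R) = (0 - 5)**2 = (-5)**2 = 25)
Z = 1700 (Z = 25*(35 + 33) = 25*68 = 1700)
Z - s = 1700 - 1*21240 = 1700 - 21240 = -19540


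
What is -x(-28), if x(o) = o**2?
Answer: -784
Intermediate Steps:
-x(-28) = -1*(-28)**2 = -1*784 = -784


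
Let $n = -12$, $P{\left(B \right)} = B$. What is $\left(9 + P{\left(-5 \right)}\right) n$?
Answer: $-48$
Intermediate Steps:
$\left(9 + P{\left(-5 \right)}\right) n = \left(9 - 5\right) \left(-12\right) = 4 \left(-12\right) = -48$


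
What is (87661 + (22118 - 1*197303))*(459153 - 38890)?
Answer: -36783098812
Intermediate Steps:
(87661 + (22118 - 1*197303))*(459153 - 38890) = (87661 + (22118 - 197303))*420263 = (87661 - 175185)*420263 = -87524*420263 = -36783098812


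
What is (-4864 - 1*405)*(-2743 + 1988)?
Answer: 3978095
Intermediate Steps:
(-4864 - 1*405)*(-2743 + 1988) = (-4864 - 405)*(-755) = -5269*(-755) = 3978095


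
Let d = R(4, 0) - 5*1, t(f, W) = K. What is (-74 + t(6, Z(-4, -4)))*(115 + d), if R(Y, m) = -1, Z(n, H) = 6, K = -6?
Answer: -8720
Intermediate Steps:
t(f, W) = -6
d = -6 (d = -1 - 5*1 = -1 - 5 = -6)
(-74 + t(6, Z(-4, -4)))*(115 + d) = (-74 - 6)*(115 - 6) = -80*109 = -8720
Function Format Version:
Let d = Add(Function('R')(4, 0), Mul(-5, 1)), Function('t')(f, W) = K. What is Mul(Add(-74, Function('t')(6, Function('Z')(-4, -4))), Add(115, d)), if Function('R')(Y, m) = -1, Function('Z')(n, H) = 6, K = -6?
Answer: -8720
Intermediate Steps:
Function('t')(f, W) = -6
d = -6 (d = Add(-1, Mul(-5, 1)) = Add(-1, -5) = -6)
Mul(Add(-74, Function('t')(6, Function('Z')(-4, -4))), Add(115, d)) = Mul(Add(-74, -6), Add(115, -6)) = Mul(-80, 109) = -8720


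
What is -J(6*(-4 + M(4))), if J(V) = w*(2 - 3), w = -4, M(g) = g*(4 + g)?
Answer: -4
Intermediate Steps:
J(V) = 4 (J(V) = -4*(2 - 3) = -4*(-1) = 4)
-J(6*(-4 + M(4))) = -1*4 = -4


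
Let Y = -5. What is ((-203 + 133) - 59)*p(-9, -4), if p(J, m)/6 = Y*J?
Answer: -34830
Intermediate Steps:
p(J, m) = -30*J (p(J, m) = 6*(-5*J) = -30*J)
((-203 + 133) - 59)*p(-9, -4) = ((-203 + 133) - 59)*(-30*(-9)) = (-70 - 59)*270 = -129*270 = -34830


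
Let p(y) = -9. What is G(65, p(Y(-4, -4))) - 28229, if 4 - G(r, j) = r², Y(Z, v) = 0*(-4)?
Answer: -32450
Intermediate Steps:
Y(Z, v) = 0
G(r, j) = 4 - r²
G(65, p(Y(-4, -4))) - 28229 = (4 - 1*65²) - 28229 = (4 - 1*4225) - 28229 = (4 - 4225) - 28229 = -4221 - 28229 = -32450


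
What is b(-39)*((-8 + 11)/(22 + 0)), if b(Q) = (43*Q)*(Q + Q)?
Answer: 196209/11 ≈ 17837.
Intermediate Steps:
b(Q) = 86*Q² (b(Q) = (43*Q)*(2*Q) = 86*Q²)
b(-39)*((-8 + 11)/(22 + 0)) = (86*(-39)²)*((-8 + 11)/(22 + 0)) = (86*1521)*(3/22) = 130806*(3*(1/22)) = 130806*(3/22) = 196209/11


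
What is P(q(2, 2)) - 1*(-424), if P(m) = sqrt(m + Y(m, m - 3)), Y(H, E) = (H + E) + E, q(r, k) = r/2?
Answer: 424 + I*sqrt(2) ≈ 424.0 + 1.4142*I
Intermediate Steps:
q(r, k) = r/2 (q(r, k) = r*(1/2) = r/2)
Y(H, E) = H + 2*E (Y(H, E) = (E + H) + E = H + 2*E)
P(m) = sqrt(-6 + 4*m) (P(m) = sqrt(m + (m + 2*(m - 3))) = sqrt(m + (m + 2*(-3 + m))) = sqrt(m + (m + (-6 + 2*m))) = sqrt(m + (-6 + 3*m)) = sqrt(-6 + 4*m))
P(q(2, 2)) - 1*(-424) = sqrt(-6 + 4*((1/2)*2)) - 1*(-424) = sqrt(-6 + 4*1) + 424 = sqrt(-6 + 4) + 424 = sqrt(-2) + 424 = I*sqrt(2) + 424 = 424 + I*sqrt(2)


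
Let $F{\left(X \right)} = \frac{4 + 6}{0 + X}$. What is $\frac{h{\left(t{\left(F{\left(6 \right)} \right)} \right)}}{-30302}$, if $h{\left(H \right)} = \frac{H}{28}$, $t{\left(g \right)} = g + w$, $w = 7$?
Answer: $- \frac{13}{1272684} \approx -1.0215 \cdot 10^{-5}$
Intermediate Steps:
$F{\left(X \right)} = \frac{10}{X}$
$t{\left(g \right)} = 7 + g$ ($t{\left(g \right)} = g + 7 = 7 + g$)
$h{\left(H \right)} = \frac{H}{28}$ ($h{\left(H \right)} = H \frac{1}{28} = \frac{H}{28}$)
$\frac{h{\left(t{\left(F{\left(6 \right)} \right)} \right)}}{-30302} = \frac{\frac{1}{28} \left(7 + \frac{10}{6}\right)}{-30302} = \frac{7 + 10 \cdot \frac{1}{6}}{28} \left(- \frac{1}{30302}\right) = \frac{7 + \frac{5}{3}}{28} \left(- \frac{1}{30302}\right) = \frac{1}{28} \cdot \frac{26}{3} \left(- \frac{1}{30302}\right) = \frac{13}{42} \left(- \frac{1}{30302}\right) = - \frac{13}{1272684}$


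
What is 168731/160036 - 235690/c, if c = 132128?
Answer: -1928099409/2643154576 ≈ -0.72947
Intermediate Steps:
168731/160036 - 235690/c = 168731/160036 - 235690/132128 = 168731*(1/160036) - 235690*1/132128 = 168731/160036 - 117845/66064 = -1928099409/2643154576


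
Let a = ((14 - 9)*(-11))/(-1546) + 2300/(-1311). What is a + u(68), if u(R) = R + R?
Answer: 11833127/88122 ≈ 134.28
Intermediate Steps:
u(R) = 2*R
a = -151465/88122 (a = (5*(-11))*(-1/1546) + 2300*(-1/1311) = -55*(-1/1546) - 100/57 = 55/1546 - 100/57 = -151465/88122 ≈ -1.7188)
a + u(68) = -151465/88122 + 2*68 = -151465/88122 + 136 = 11833127/88122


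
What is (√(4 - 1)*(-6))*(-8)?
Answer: 48*√3 ≈ 83.138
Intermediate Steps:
(√(4 - 1)*(-6))*(-8) = (√3*(-6))*(-8) = -6*√3*(-8) = 48*√3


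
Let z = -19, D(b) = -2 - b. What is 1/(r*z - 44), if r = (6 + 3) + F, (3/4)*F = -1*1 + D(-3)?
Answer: -1/215 ≈ -0.0046512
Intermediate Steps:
F = 0 (F = 4*(-1*1 + (-2 - 1*(-3)))/3 = 4*(-1 + (-2 + 3))/3 = 4*(-1 + 1)/3 = (4/3)*0 = 0)
r = 9 (r = (6 + 3) + 0 = 9 + 0 = 9)
1/(r*z - 44) = 1/(9*(-19) - 44) = 1/(-171 - 44) = 1/(-215) = -1/215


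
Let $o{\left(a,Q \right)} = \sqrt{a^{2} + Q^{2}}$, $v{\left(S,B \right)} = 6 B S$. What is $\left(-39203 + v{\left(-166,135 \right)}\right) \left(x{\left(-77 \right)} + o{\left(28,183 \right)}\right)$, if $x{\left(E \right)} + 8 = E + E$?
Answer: $28133406 - 173663 \sqrt{34273} \approx -4.0168 \cdot 10^{6}$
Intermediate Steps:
$v{\left(S,B \right)} = 6 B S$
$x{\left(E \right)} = -8 + 2 E$ ($x{\left(E \right)} = -8 + \left(E + E\right) = -8 + 2 E$)
$o{\left(a,Q \right)} = \sqrt{Q^{2} + a^{2}}$
$\left(-39203 + v{\left(-166,135 \right)}\right) \left(x{\left(-77 \right)} + o{\left(28,183 \right)}\right) = \left(-39203 + 6 \cdot 135 \left(-166\right)\right) \left(\left(-8 + 2 \left(-77\right)\right) + \sqrt{183^{2} + 28^{2}}\right) = \left(-39203 - 134460\right) \left(\left(-8 - 154\right) + \sqrt{33489 + 784}\right) = - 173663 \left(-162 + \sqrt{34273}\right) = 28133406 - 173663 \sqrt{34273}$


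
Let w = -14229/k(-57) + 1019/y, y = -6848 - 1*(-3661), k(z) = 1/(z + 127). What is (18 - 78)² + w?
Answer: -3162875429/3187 ≈ -9.9243e+5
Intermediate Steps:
k(z) = 1/(127 + z)
y = -3187 (y = -6848 + 3661 = -3187)
w = -3174348629/3187 (w = -14229/(1/(127 - 57)) + 1019/(-3187) = -14229/(1/70) + 1019*(-1/3187) = -14229/1/70 - 1019/3187 = -14229*70 - 1019/3187 = -996030 - 1019/3187 = -3174348629/3187 ≈ -9.9603e+5)
(18 - 78)² + w = (18 - 78)² - 3174348629/3187 = (-60)² - 3174348629/3187 = 3600 - 3174348629/3187 = -3162875429/3187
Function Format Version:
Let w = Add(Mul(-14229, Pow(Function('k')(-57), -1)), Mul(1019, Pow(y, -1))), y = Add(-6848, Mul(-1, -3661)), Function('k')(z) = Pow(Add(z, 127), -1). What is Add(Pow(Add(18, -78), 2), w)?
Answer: Rational(-3162875429, 3187) ≈ -9.9243e+5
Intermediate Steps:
Function('k')(z) = Pow(Add(127, z), -1)
y = -3187 (y = Add(-6848, 3661) = -3187)
w = Rational(-3174348629, 3187) (w = Add(Mul(-14229, Pow(Pow(Add(127, -57), -1), -1)), Mul(1019, Pow(-3187, -1))) = Add(Mul(-14229, Pow(Pow(70, -1), -1)), Mul(1019, Rational(-1, 3187))) = Add(Mul(-14229, Pow(Rational(1, 70), -1)), Rational(-1019, 3187)) = Add(Mul(-14229, 70), Rational(-1019, 3187)) = Add(-996030, Rational(-1019, 3187)) = Rational(-3174348629, 3187) ≈ -9.9603e+5)
Add(Pow(Add(18, -78), 2), w) = Add(Pow(Add(18, -78), 2), Rational(-3174348629, 3187)) = Add(Pow(-60, 2), Rational(-3174348629, 3187)) = Add(3600, Rational(-3174348629, 3187)) = Rational(-3162875429, 3187)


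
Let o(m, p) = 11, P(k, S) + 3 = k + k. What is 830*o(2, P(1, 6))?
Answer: 9130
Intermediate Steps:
P(k, S) = -3 + 2*k (P(k, S) = -3 + (k + k) = -3 + 2*k)
830*o(2, P(1, 6)) = 830*11 = 9130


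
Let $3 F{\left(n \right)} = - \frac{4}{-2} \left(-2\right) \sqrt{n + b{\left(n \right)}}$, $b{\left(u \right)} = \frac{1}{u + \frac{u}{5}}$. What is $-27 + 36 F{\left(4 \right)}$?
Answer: $-27 - 4 \sqrt{606} \approx -125.47$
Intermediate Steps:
$b{\left(u \right)} = \frac{5}{6 u}$ ($b{\left(u \right)} = \frac{1}{u + u \frac{1}{5}} = \frac{1}{u + \frac{u}{5}} = \frac{1}{\frac{6}{5} u} = \frac{5}{6 u}$)
$F{\left(n \right)} = - \frac{4 \sqrt{n + \frac{5}{6 n}}}{3}$ ($F{\left(n \right)} = \frac{- \frac{4}{-2} \left(-2\right) \sqrt{n + \frac{5}{6 n}}}{3} = \frac{\left(-4\right) \left(- \frac{1}{2}\right) \left(-2\right) \sqrt{n + \frac{5}{6 n}}}{3} = \frac{2 \left(-2\right) \sqrt{n + \frac{5}{6 n}}}{3} = \frac{\left(-4\right) \sqrt{n + \frac{5}{6 n}}}{3} = - \frac{4 \sqrt{n + \frac{5}{6 n}}}{3}$)
$-27 + 36 F{\left(4 \right)} = -27 + 36 \left(- \frac{2 \sqrt{\frac{30}{4} + 36 \cdot 4}}{9}\right) = -27 + 36 \left(- \frac{2 \sqrt{30 \cdot \frac{1}{4} + 144}}{9}\right) = -27 + 36 \left(- \frac{2 \sqrt{\frac{15}{2} + 144}}{9}\right) = -27 + 36 \left(- \frac{2 \sqrt{\frac{303}{2}}}{9}\right) = -27 + 36 \left(- \frac{2 \frac{\sqrt{606}}{2}}{9}\right) = -27 + 36 \left(- \frac{\sqrt{606}}{9}\right) = -27 - 4 \sqrt{606}$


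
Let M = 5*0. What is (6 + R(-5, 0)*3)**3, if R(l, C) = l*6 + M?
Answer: -592704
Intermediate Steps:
M = 0
R(l, C) = 6*l (R(l, C) = l*6 + 0 = 6*l + 0 = 6*l)
(6 + R(-5, 0)*3)**3 = (6 + (6*(-5))*3)**3 = (6 - 30*3)**3 = (6 - 90)**3 = (-84)**3 = -592704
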